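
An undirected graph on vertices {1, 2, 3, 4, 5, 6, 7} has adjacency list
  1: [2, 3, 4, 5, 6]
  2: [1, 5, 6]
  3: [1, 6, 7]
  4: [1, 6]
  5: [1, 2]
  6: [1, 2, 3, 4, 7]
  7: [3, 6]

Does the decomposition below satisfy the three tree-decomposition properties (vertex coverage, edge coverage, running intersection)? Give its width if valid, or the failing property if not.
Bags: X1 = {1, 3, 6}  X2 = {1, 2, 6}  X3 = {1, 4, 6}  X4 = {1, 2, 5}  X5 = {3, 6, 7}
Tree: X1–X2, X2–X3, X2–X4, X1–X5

Every vertex of G appears in some bag (union = {1, 2, 3, 4, 5, 6, 7}); every edge is covered by a bag; and for each vertex v the set of bags containing v is connected in the bag tree. The decomposition is therefore valid. The largest bag has 3 vertices, so the width is 2.

Yes; width 2.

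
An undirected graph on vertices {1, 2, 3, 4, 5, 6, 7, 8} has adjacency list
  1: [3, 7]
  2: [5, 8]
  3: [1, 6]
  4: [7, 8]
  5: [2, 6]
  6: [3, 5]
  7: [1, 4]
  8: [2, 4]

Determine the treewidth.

A width-2 tree decomposition is:
Bags: B1 = {1, 3, 6}  B2 = {1, 6, 7}  B3 = {4, 6, 7}  B4 = {4, 6, 8}  B5 = {2, 6, 8}  B6 = {2, 5, 6}
Tree: B1–B2, B2–B3, B3–B4, B4–B5, B5–B6
Every bag has size at most 3, so the width is 3 − 1 = 2 and tw(G) ≤ 2. Since 6–3–1–7–4–8–2–5–6 is a cycle in G, G is not acyclic. Forests are exactly the graphs of treewidth ≤ 1, so tw(G) ≥ 2. The upper and lower bounds meet at 2, so that is the treewidth.

2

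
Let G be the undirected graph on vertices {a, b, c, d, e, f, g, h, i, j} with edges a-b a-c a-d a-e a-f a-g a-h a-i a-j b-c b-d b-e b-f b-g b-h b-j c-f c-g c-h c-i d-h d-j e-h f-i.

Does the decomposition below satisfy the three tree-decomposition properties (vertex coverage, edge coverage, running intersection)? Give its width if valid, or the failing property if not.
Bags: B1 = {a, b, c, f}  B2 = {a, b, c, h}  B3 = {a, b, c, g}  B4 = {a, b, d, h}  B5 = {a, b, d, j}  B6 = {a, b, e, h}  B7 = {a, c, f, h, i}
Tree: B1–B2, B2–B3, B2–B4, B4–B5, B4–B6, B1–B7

A tree decomposition must satisfy three properties: every vertex lies in some bag; for every edge, both endpoints lie together in some bag; and for every vertex, the bags containing it form a connected subtree. Here bags containing vertex h are not connected in the tree, so the decomposition is invalid.

No — bags containing vertex h are not connected in the tree.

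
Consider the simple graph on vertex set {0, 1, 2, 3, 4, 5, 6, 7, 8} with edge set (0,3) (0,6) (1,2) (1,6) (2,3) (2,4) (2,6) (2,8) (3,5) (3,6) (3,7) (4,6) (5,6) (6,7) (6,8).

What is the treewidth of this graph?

A width-2 tree decomposition is:
Bags: B1 = {1, 2, 6}  B2 = {2, 3, 6}  B3 = {0, 3, 6}  B4 = {3, 6, 7}  B5 = {3, 5, 6}  B6 = {2, 6, 8}  B7 = {2, 4, 6}
Tree: B1–B2, B2–B3, B2–B4, B3–B5, B2–B6, B6–B7
Each bag holds 3 vertices, so the decomposition has width 2, which upper-bounds the treewidth. On the other hand G contains the 3-clique {0, 3, 6}. A clique must lie in a single bag of any decomposition, so no decomposition can have width below 2. Combining the bounds, tw(G) = 2.

2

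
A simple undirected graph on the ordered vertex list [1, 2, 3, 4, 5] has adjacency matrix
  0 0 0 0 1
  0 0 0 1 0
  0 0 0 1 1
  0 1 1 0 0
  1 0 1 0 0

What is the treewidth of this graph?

1

A width-1 tree decomposition is:
Bags: B1 = {2, 4}  B2 = {3, 4}  B3 = {3, 5}  B4 = {1, 5}
Tree: B1–B2, B2–B3, B3–B4
The largest bag has 2 vertices, giving width 1; this decomposition certifies tw(G) ≤ 1. Any graph with an edge has treewidth ≥ 1, and G has the edge 2–4. Hence tw(G) = 1 exactly.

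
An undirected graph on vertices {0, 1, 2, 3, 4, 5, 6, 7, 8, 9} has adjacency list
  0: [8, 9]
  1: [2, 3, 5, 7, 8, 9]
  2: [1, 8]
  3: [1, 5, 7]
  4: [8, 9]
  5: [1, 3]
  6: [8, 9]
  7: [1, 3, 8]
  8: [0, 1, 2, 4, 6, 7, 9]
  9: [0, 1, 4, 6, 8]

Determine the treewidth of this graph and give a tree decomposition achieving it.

Treewidth 2.
One such decomposition:
Bags: B1 = {0, 8, 9}  B2 = {1, 8, 9}  B3 = {1, 7, 8}  B4 = {4, 8, 9}  B5 = {6, 8, 9}  B6 = {1, 3, 7}  B7 = {1, 3, 5}  B8 = {1, 2, 8}
Tree: B1–B2, B2–B3, B1–B4, B2–B5, B3–B6, B6–B7, B3–B8

Every bag has size at most 3, so the width is 3 − 1 = 2 and tw(G) ≤ 2. Conversely, {0, 8, 9} is a clique of size 3, and the vertices of any clique must share a bag in every tree decomposition; so some bag has ≥ 3 vertices and tw(G) ≥ 2. Hence tw(G) = 2 exactly.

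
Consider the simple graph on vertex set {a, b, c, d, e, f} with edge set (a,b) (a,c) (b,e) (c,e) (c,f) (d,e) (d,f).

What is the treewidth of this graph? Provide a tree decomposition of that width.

The largest bag has 3 vertices, giving width 2; this decomposition certifies tw(G) ≤ 2. For the lower bound, G contains the cycle d–f–c–e–d, so G is not a forest; only forests have treewidth ≤ 1, hence tw(G) ≥ 2. Hence tw(G) = 2 exactly.

Treewidth 2.
Bags: B1 = {d, e, f}  B2 = {c, e, f}  B3 = {b, c, e}  B4 = {a, b, c}
Tree: B1–B2, B2–B3, B3–B4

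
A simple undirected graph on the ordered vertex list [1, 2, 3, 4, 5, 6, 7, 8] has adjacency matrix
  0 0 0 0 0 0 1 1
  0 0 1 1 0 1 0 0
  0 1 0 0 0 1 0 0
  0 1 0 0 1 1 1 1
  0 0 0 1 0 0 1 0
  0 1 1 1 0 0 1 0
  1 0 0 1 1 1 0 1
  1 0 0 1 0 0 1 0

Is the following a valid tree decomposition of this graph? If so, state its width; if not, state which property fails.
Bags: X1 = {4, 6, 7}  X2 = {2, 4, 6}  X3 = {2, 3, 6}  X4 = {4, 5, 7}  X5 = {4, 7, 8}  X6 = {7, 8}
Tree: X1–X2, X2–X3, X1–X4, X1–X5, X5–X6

No — vertex 1 appears in no bag.

A tree decomposition must satisfy three properties: every vertex lies in some bag; for every edge, both endpoints lie together in some bag; and for every vertex, the bags containing it form a connected subtree. Here vertex 1 appears in no bag, so the decomposition is invalid.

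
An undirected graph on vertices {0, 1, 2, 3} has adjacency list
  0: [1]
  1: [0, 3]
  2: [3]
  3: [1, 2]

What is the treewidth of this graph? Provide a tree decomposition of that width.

The largest bag has 2 vertices, giving width 1; this decomposition certifies tw(G) ≤ 1. Any graph with an edge has treewidth ≥ 1, and G has the edge 3–2. Combining the bounds, tw(G) = 1.

Treewidth 1.
One optimal decomposition is:
Bags: B1 = {2, 3}  B2 = {1, 3}  B3 = {0, 1}
Tree: B1–B2, B2–B3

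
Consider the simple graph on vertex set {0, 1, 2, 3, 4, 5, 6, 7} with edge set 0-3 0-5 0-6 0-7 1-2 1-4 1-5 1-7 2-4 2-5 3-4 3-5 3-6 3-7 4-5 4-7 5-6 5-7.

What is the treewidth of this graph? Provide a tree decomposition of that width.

Treewidth 3.
One such decomposition:
Bags: B1 = {0, 3, 5, 7}  B2 = {3, 4, 5, 7}  B3 = {0, 3, 5, 6}  B4 = {1, 4, 5, 7}  B5 = {1, 2, 4, 5}
Tree: B1–B2, B1–B3, B2–B4, B4–B5

The largest bag has 4 vertices, giving width 3; this decomposition certifies tw(G) ≤ 3. On the other hand G contains the 4-clique {1, 2, 4, 5}. A clique must lie in a single bag of any decomposition, so no decomposition can have width below 3. The upper and lower bounds meet at 3, so that is the treewidth.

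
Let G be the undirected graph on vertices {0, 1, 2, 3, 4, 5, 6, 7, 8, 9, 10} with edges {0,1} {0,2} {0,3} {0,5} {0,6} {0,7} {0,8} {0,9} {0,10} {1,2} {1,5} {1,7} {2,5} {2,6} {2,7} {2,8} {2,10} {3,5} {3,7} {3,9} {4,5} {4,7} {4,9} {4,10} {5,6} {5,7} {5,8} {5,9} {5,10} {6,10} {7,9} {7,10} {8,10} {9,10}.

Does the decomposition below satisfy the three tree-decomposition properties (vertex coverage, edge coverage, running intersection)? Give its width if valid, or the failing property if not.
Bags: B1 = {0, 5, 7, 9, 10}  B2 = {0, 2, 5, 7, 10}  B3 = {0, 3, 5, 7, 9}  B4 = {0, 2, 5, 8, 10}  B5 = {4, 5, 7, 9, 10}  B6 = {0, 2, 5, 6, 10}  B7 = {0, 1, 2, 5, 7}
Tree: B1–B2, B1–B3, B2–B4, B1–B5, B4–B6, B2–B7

Vertex coverage: the bags together contain {0, 1, 2, 3, 4, 5, 6, 7, 8, 9, 10}, the full vertex set. Edge coverage: each edge of G has both endpoints in at least one bag. Running intersection: for every vertex, the bags containing it form a connected subtree. All three properties hold, so this is a valid tree decomposition of width max|bag| − 1 = 4, and hence tw(G) ≤ 4.

Yes; width 4.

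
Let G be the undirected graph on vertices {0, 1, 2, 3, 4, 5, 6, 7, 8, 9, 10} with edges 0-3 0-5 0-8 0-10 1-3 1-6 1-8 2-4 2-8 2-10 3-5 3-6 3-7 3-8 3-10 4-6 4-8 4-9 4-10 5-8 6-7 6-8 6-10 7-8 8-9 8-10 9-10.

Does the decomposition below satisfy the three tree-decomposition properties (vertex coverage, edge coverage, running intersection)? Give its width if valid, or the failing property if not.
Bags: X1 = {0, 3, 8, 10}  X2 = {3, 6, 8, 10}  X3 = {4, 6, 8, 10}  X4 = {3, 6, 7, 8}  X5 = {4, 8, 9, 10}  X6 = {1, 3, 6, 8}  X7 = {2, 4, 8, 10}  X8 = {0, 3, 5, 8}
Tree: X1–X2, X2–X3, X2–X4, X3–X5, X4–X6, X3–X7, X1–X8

Vertex coverage: the bags together contain {0, 1, 2, 3, 4, 5, 6, 7, 8, 9, 10}, the full vertex set. Edge coverage: each edge of G has both endpoints in at least one bag. Running intersection: for every vertex, the bags containing it form a connected subtree. All three properties hold, so this is a valid tree decomposition of width max|bag| − 1 = 3, and hence tw(G) ≤ 3.

Yes; width 3.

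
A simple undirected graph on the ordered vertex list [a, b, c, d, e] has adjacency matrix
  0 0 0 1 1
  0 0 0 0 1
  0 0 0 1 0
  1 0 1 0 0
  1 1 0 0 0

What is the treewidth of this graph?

1

A width-1 tree decomposition is:
Bags: B1 = {c, d}  B2 = {a, d}  B3 = {a, e}  B4 = {b, e}
Tree: B1–B2, B2–B3, B3–B4
The largest bag has 2 vertices, giving width 1; this decomposition certifies tw(G) ≤ 1. Any graph with an edge has treewidth ≥ 1, and G has the edge c–d. Therefore the treewidth is 1.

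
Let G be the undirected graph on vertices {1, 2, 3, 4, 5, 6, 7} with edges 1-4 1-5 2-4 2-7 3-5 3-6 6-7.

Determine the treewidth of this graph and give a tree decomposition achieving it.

Treewidth 2.
One optimal decomposition is:
Bags: B1 = {2, 4, 7}  B2 = {4, 6, 7}  B3 = {3, 4, 6}  B4 = {3, 4, 5}  B5 = {1, 4, 5}
Tree: B1–B2, B2–B3, B3–B4, B4–B5

The largest bag has 3 vertices, giving width 2; this decomposition certifies tw(G) ≤ 2. The edges 4–2–7–6–3–5–1–4 form a cycle, so G is not a tree and its treewidth is at least 2. The upper and lower bounds meet at 2, so that is the treewidth.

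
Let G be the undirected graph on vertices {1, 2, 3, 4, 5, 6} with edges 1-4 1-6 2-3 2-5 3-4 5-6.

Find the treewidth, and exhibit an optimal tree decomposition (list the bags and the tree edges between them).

Each bag holds 3 vertices, so the decomposition has width 2, which upper-bounds the treewidth. Since 2–5–6–1–4–3–2 is a cycle in G, G is not acyclic. Forests are exactly the graphs of treewidth ≤ 1, so tw(G) ≥ 2. Therefore the treewidth is 2.

Treewidth 2.
One optimal decomposition is:
Bags: B1 = {2, 5, 6}  B2 = {1, 2, 6}  B3 = {1, 2, 4}  B4 = {2, 3, 4}
Tree: B1–B2, B2–B3, B3–B4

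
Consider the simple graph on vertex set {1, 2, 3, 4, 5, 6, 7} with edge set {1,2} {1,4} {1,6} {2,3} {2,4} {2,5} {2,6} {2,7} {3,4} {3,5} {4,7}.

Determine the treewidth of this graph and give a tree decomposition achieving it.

Treewidth 2.
One optimal decomposition is:
Bags: B1 = {2, 4, 7}  B2 = {2, 3, 4}  B3 = {2, 3, 5}  B4 = {1, 2, 4}  B5 = {1, 2, 6}
Tree: B1–B2, B2–B3, B2–B4, B4–B5

The largest bag has 3 vertices, giving width 2; this decomposition certifies tw(G) ≤ 2. On the other hand G contains the 3-clique {1, 2, 4}. A clique must lie in a single bag of any decomposition, so no decomposition can have width below 2. The upper and lower bounds meet at 2, so that is the treewidth.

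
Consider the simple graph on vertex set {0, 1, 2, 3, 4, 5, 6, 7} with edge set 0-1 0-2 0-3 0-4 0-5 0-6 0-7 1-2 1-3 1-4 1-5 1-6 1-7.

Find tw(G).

2

A width-2 tree decomposition is:
Bags: B1 = {0, 1, 2}  B2 = {0, 1, 7}  B3 = {0, 1, 6}  B4 = {0, 1, 4}  B5 = {0, 1, 5}  B6 = {0, 1, 3}
Tree: B1–B2, B1–B3, B3–B4, B1–B5, B4–B6
The largest bag has 3 vertices, giving width 2; this decomposition certifies tw(G) ≤ 2. Conversely, {0, 1, 2} is a clique of size 3, and the vertices of any clique must share a bag in every tree decomposition; so some bag has ≥ 3 vertices and tw(G) ≥ 2. Combining the bounds, tw(G) = 2.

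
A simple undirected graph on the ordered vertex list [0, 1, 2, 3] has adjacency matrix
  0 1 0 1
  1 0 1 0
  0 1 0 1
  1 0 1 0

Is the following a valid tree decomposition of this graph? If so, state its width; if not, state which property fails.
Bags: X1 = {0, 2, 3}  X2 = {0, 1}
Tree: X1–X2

A tree decomposition must satisfy three properties: every vertex lies in some bag; for every edge, both endpoints lie together in some bag; and for every vertex, the bags containing it form a connected subtree. Here edge (2,1) lies in no bag, so the decomposition is invalid.

No — edge (2,1) lies in no bag.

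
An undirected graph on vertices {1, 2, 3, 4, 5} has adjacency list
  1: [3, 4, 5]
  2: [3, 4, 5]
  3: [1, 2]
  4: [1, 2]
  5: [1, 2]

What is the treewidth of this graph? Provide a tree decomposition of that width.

Every bag has size at most 3, so the width is 3 − 1 = 2 and tw(G) ≤ 2. Since 5–1–4–2–5 is a cycle in G, G is not acyclic. Forests are exactly the graphs of treewidth ≤ 1, so tw(G) ≥ 2. Combining the bounds, tw(G) = 2.

Treewidth 2.
One such decomposition:
Bags: B1 = {1, 2, 5}  B2 = {1, 2, 4}  B3 = {1, 2, 3}
Tree: B1–B2, B2–B3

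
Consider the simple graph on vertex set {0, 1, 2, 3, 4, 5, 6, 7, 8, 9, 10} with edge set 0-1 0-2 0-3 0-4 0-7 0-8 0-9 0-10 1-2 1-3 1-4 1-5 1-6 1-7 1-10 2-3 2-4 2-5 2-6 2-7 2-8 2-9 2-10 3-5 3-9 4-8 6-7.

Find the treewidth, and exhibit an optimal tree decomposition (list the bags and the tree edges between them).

Every bag has size at most 4, so the width is 4 − 1 = 3 and tw(G) ≤ 3. On the other hand G contains the 4-clique {0, 2, 4, 8}. A clique must lie in a single bag of any decomposition, so no decomposition can have width below 3. The upper and lower bounds meet at 3, so that is the treewidth.

Treewidth 3.
One optimal decomposition is:
Bags: B1 = {1, 2, 6, 7}  B2 = {0, 1, 2, 7}  B3 = {0, 1, 2, 3}  B4 = {0, 1, 2, 4}  B5 = {1, 2, 3, 5}  B6 = {0, 2, 3, 9}  B7 = {0, 1, 2, 10}  B8 = {0, 2, 4, 8}
Tree: B1–B2, B2–B3, B3–B4, B3–B5, B3–B6, B2–B7, B4–B8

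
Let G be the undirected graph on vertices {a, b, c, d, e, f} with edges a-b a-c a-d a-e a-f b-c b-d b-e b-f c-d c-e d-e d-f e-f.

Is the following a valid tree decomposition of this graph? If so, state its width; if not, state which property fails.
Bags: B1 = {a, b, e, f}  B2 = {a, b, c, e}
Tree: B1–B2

A tree decomposition must satisfy three properties: every vertex lies in some bag; for every edge, both endpoints lie together in some bag; and for every vertex, the bags containing it form a connected subtree. Here vertex d appears in no bag, so the decomposition is invalid.

No — vertex d appears in no bag.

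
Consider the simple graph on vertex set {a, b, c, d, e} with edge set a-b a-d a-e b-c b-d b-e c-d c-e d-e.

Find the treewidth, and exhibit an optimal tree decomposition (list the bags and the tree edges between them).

Treewidth 3.
One such decomposition:
Bags: B1 = {a, b, d, e}  B2 = {b, c, d, e}
Tree: B1–B2

Each bag holds 4 vertices, so the decomposition has width 3, which upper-bounds the treewidth. Conversely, {b, c, d, e} is a clique of size 4, and the vertices of any clique must share a bag in every tree decomposition; so some bag has ≥ 4 vertices and tw(G) ≥ 3. Therefore the treewidth is 3.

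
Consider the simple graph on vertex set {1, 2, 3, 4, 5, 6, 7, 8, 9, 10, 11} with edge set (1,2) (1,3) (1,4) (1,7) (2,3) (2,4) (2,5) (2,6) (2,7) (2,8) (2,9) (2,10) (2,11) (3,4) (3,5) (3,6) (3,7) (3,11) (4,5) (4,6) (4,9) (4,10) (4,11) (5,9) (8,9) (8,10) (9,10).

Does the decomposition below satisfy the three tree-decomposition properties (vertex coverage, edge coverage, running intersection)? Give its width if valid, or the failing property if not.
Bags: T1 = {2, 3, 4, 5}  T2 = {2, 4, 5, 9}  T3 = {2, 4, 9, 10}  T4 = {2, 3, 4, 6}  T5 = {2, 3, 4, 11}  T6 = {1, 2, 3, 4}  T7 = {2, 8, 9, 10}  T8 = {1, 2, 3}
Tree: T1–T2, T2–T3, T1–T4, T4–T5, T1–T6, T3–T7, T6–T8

No — vertex 7 appears in no bag.

A tree decomposition must satisfy three properties: every vertex lies in some bag; for every edge, both endpoints lie together in some bag; and for every vertex, the bags containing it form a connected subtree. Here vertex 7 appears in no bag, so the decomposition is invalid.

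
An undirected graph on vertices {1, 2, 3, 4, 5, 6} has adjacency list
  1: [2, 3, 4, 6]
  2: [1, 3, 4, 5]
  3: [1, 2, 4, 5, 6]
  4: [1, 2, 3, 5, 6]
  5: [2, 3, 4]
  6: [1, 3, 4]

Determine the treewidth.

A width-3 tree decomposition is:
Bags: B1 = {2, 3, 4, 5}  B2 = {1, 2, 3, 4}  B3 = {1, 3, 4, 6}
Tree: B1–B2, B2–B3
Each bag holds 4 vertices, so the decomposition has width 3, which upper-bounds the treewidth. For the lower bound, the 4 vertices {1, 2, 3, 4} are pairwise adjacent, and any tree decomposition puts a clique entirely inside one bag — forcing width ≥ 3. Therefore the treewidth is 3.

3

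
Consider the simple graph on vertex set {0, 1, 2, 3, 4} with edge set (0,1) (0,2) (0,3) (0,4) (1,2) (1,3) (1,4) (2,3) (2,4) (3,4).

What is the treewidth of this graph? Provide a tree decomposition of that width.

A single bag containing all 5 vertices is trivially a valid decomposition of width 4. On the other hand G contains the 5-clique {0, 1, 2, 3, 4}. A clique must lie in a single bag of any decomposition, so no decomposition can have width below 4. Combining the bounds, tw(G) = 4.

Treewidth 4.
One such decomposition:
Bags: B1 = {0, 1, 2, 3, 4}
Tree: (single bag)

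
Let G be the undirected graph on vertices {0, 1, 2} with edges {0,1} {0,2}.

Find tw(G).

A width-1 tree decomposition is:
Bags: B1 = {0, 1}  B2 = {0, 2}
Tree: B1–B2
Each bag holds 2 vertices, so the decomposition has width 1, which upper-bounds the treewidth. G has an edge, so its treewidth is at least 1. Hence tw(G) = 1 exactly.

1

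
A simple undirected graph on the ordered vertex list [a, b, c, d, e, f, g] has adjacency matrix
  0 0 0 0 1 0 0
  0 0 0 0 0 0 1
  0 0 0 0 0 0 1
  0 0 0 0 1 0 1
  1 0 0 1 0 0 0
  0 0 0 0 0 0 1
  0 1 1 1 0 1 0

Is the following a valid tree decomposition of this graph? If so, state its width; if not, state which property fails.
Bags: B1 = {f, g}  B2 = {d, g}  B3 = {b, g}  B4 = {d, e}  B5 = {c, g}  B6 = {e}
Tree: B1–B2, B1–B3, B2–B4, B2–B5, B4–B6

No — vertex a appears in no bag.

A tree decomposition must satisfy three properties: every vertex lies in some bag; for every edge, both endpoints lie together in some bag; and for every vertex, the bags containing it form a connected subtree. Here vertex a appears in no bag, so the decomposition is invalid.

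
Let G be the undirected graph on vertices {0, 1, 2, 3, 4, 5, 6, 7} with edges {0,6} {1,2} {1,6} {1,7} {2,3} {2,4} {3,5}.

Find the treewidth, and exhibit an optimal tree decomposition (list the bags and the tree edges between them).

Every bag has size at most 2, so the width is 2 − 1 = 1 and tw(G) ≤ 1. G has an edge, so its treewidth is at least 1. The upper and lower bounds meet at 1, so that is the treewidth.

Treewidth 1.
One optimal decomposition is:
Bags: B1 = {2, 4}  B2 = {1, 2}  B3 = {2, 3}  B4 = {1, 6}  B5 = {3, 5}  B6 = {0, 6}  B7 = {1, 7}
Tree: B1–B2, B2–B3, B2–B4, B3–B5, B4–B6, B4–B7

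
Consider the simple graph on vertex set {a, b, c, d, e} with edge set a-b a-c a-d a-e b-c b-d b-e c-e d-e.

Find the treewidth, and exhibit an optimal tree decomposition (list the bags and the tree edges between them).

The largest bag has 4 vertices, giving width 3; this decomposition certifies tw(G) ≤ 3. Conversely, {a, b, d, e} is a clique of size 4, and the vertices of any clique must share a bag in every tree decomposition; so some bag has ≥ 4 vertices and tw(G) ≥ 3. Therefore the treewidth is 3.

Treewidth 3.
One optimal decomposition is:
Bags: B1 = {a, b, d, e}  B2 = {a, b, c, e}
Tree: B1–B2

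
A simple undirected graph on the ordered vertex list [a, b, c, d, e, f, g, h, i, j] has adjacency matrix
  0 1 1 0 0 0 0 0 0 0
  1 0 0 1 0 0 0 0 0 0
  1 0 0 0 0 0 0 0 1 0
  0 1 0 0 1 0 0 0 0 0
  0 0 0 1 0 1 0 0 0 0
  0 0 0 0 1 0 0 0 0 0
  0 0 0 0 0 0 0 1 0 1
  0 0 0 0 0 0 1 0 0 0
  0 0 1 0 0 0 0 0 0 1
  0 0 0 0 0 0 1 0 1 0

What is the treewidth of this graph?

A width-1 tree decomposition is:
Bags: B1 = {e, f}  B2 = {d, e}  B3 = {b, d}  B4 = {a, b}  B5 = {a, c}  B6 = {c, i}  B7 = {i, j}  B8 = {g, j}  B9 = {g, h}
Tree: B1–B2, B2–B3, B3–B4, B4–B5, B5–B6, B6–B7, B7–B8, B8–B9
Each bag holds 2 vertices, so the decomposition has width 1, which upper-bounds the treewidth. Any graph with an edge has treewidth ≥ 1, and G has the edge f–e. Combining the bounds, tw(G) = 1.

1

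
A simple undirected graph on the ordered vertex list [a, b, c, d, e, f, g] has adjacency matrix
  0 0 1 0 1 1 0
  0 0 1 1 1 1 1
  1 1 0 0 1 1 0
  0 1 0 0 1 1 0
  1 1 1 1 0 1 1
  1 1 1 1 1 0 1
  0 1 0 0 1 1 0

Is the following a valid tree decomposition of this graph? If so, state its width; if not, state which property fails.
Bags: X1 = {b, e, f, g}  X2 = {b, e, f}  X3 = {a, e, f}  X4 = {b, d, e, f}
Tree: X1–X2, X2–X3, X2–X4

A tree decomposition must satisfy three properties: every vertex lies in some bag; for every edge, both endpoints lie together in some bag; and for every vertex, the bags containing it form a connected subtree. Here vertex c appears in no bag, so the decomposition is invalid.

No — vertex c appears in no bag.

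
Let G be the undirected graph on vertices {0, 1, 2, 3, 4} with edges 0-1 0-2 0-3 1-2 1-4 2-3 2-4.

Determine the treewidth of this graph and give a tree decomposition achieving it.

Treewidth 2.
One optimal decomposition is:
Bags: B1 = {1, 2, 4}  B2 = {0, 1, 2}  B3 = {0, 2, 3}
Tree: B1–B2, B2–B3

Every bag has size at most 3, so the width is 3 − 1 = 2 and tw(G) ≤ 2. On the other hand G contains the 3-clique {0, 1, 2}. A clique must lie in a single bag of any decomposition, so no decomposition can have width below 2. The upper and lower bounds meet at 2, so that is the treewidth.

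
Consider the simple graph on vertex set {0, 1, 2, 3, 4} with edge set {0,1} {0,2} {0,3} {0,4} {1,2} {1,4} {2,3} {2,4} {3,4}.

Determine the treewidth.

3

A width-3 tree decomposition is:
Bags: B1 = {0, 1, 2, 4}  B2 = {0, 2, 3, 4}
Tree: B1–B2
The largest bag has 4 vertices, giving width 3; this decomposition certifies tw(G) ≤ 3. Conversely, {0, 1, 2, 4} is a clique of size 4, and the vertices of any clique must share a bag in every tree decomposition; so some bag has ≥ 4 vertices and tw(G) ≥ 3. Combining the bounds, tw(G) = 3.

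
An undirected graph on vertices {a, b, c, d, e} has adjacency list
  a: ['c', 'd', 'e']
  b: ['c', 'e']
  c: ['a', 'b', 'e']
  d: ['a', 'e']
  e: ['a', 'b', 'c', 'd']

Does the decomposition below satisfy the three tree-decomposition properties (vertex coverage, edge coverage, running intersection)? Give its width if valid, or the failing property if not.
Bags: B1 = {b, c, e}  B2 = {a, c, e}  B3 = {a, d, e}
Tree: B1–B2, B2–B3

Yes; width 2.

Vertex coverage: the bags together contain {a, b, c, d, e}, the full vertex set. Edge coverage: each edge of G has both endpoints in at least one bag. Running intersection: for every vertex, the bags containing it form a connected subtree. All three properties hold, so this is a valid tree decomposition of width max|bag| − 1 = 2, and hence tw(G) ≤ 2.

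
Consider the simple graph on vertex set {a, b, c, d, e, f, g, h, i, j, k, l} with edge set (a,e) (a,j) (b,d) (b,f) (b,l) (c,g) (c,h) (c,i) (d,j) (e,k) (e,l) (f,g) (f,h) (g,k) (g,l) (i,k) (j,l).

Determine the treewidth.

A width-3 tree decomposition is:
Bags: B1 = {c, h, i, k}  B2 = {c, g, h, k}  B3 = {f, g, h, k}  B4 = {e, f, g, k}  B5 = {e, f, g, l}  B6 = {b, e, f, l}  B7 = {a, b, e, l}  B8 = {a, b, j, l}  B9 = {a, b, d, j}
Tree: B1–B2, B2–B3, B3–B4, B4–B5, B5–B6, B6–B7, B7–B8, B8–B9
Every bag has size at most 4, so the width is 4 − 1 = 3 and tw(G) ≤ 3. For the lower bound: the 4 vertex sets {c,h,i}, {k}, {g}, {b,e,f,l} are disjoint, each induces a connected subgraph, and every pair is joined by at least one edge of G. Contracting each set to a single vertex therefore yields K_{4} as a minor, and since treewidth is minor-monotone, tw(G) ≥ tw(K_{4}) = 3. Therefore the treewidth is 3.

3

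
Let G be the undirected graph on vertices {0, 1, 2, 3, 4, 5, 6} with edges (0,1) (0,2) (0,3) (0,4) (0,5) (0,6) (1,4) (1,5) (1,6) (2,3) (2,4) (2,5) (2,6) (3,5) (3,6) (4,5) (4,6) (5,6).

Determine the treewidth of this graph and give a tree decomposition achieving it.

Treewidth 4.
One such decomposition:
Bags: B1 = {0, 2, 4, 5, 6}  B2 = {0, 2, 3, 5, 6}  B3 = {0, 1, 4, 5, 6}
Tree: B1–B2, B1–B3

Every bag has size at most 5, so the width is 5 − 1 = 4 and tw(G) ≤ 4. Conversely, {0, 1, 4, 5, 6} is a clique of size 5, and the vertices of any clique must share a bag in every tree decomposition; so some bag has ≥ 5 vertices and tw(G) ≥ 4. Therefore the treewidth is 4.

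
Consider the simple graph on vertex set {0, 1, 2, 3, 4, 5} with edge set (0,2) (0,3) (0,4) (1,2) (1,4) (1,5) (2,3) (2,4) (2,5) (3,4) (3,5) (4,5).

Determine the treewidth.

A width-3 tree decomposition is:
Bags: B1 = {0, 2, 3, 4}  B2 = {2, 3, 4, 5}  B3 = {1, 2, 4, 5}
Tree: B1–B2, B2–B3
The largest bag has 4 vertices, giving width 3; this decomposition certifies tw(G) ≤ 3. On the other hand G contains the 4-clique {1, 2, 4, 5}. A clique must lie in a single bag of any decomposition, so no decomposition can have width below 3. Therefore the treewidth is 3.

3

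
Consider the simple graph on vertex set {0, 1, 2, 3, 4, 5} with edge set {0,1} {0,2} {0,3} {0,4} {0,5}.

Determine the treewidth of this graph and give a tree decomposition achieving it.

Every bag has size at most 2, so the width is 2 − 1 = 1 and tw(G) ≤ 1. Any graph with an edge has treewidth ≥ 1, and G has the edge 2–0. Therefore the treewidth is 1.

Treewidth 1.
Bags: B1 = {0, 2}  B2 = {0, 1}  B3 = {0, 5}  B4 = {0, 4}  B5 = {0, 3}
Tree: B1–B2, B1–B3, B1–B4, B3–B5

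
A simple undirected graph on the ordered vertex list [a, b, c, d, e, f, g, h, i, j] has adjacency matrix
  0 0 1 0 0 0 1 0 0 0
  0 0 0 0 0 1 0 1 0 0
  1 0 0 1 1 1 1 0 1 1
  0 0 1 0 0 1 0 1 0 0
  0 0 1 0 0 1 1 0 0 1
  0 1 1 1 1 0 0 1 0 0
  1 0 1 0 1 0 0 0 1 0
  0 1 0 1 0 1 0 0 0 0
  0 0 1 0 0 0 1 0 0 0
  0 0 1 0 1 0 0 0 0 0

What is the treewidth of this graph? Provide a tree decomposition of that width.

The largest bag has 3 vertices, giving width 2; this decomposition certifies tw(G) ≤ 2. For the lower bound, the 3 vertices {d, f, h} are pairwise adjacent, and any tree decomposition puts a clique entirely inside one bag — forcing width ≥ 2. The upper and lower bounds meet at 2, so that is the treewidth.

Treewidth 2.
One optimal decomposition is:
Bags: B1 = {c, e, g}  B2 = {a, c, g}  B3 = {c, e, f}  B4 = {c, g, i}  B5 = {c, d, f}  B6 = {d, f, h}  B7 = {b, f, h}  B8 = {c, e, j}
Tree: B1–B2, B1–B3, B2–B4, B3–B5, B5–B6, B6–B7, B3–B8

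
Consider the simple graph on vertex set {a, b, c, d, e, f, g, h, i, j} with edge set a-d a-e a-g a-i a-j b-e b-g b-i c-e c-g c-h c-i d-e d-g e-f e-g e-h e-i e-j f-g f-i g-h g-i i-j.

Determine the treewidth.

A width-3 tree decomposition is:
Bags: B1 = {a, e, g, i}  B2 = {b, e, g, i}  B3 = {c, e, g, i}  B4 = {c, e, g, h}  B5 = {a, d, e, g}  B6 = {e, f, g, i}  B7 = {a, e, i, j}
Tree: B1–B2, B1–B3, B3–B4, B1–B5, B3–B6, B1–B7
Every bag has size at most 4, so the width is 4 − 1 = 3 and tw(G) ≤ 3. For the lower bound, the 4 vertices {a, d, e, g} are pairwise adjacent, and any tree decomposition puts a clique entirely inside one bag — forcing width ≥ 3. Therefore the treewidth is 3.

3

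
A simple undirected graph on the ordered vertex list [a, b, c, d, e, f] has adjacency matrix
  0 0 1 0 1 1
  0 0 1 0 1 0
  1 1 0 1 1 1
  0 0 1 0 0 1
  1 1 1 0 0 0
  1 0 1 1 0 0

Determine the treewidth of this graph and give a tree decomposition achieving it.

Treewidth 2.
One such decomposition:
Bags: B1 = {a, c, f}  B2 = {a, c, e}  B3 = {c, d, f}  B4 = {b, c, e}
Tree: B1–B2, B1–B3, B2–B4

The largest bag has 3 vertices, giving width 2; this decomposition certifies tw(G) ≤ 2. On the other hand G contains the 3-clique {a, c, e}. A clique must lie in a single bag of any decomposition, so no decomposition can have width below 2. Combining the bounds, tw(G) = 2.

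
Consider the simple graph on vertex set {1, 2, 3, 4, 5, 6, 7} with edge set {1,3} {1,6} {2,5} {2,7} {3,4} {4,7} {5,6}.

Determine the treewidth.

2

A width-2 tree decomposition is:
Bags: B1 = {3, 4, 7}  B2 = {2, 3, 7}  B3 = {2, 3, 5}  B4 = {3, 5, 6}  B5 = {1, 3, 6}
Tree: B1–B2, B2–B3, B3–B4, B4–B5
Each bag holds 3 vertices, so the decomposition has width 2, which upper-bounds the treewidth. For the lower bound, G contains the cycle 3–4–7–2–5–6–1–3, so G is not a forest; only forests have treewidth ≤ 1, hence tw(G) ≥ 2. Therefore the treewidth is 2.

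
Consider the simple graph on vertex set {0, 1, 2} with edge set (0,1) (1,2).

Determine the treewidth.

A width-1 tree decomposition is:
Bags: B1 = {1, 2}  B2 = {0, 1}
Tree: B1–B2
The largest bag has 2 vertices, giving width 1; this decomposition certifies tw(G) ≤ 1. G has an edge, so its treewidth is at least 1. Therefore the treewidth is 1.

1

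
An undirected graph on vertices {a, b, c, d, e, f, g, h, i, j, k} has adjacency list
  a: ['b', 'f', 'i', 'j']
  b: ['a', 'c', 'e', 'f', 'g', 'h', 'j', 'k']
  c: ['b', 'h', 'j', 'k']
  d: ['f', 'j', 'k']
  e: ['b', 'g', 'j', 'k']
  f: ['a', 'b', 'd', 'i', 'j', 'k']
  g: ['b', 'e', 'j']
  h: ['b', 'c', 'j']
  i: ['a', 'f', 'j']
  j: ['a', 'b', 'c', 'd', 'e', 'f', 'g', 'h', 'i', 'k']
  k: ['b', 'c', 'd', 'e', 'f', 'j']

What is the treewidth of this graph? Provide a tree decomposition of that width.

Each bag holds 4 vertices, so the decomposition has width 3, which upper-bounds the treewidth. Conversely, {d, f, j, k} is a clique of size 4, and the vertices of any clique must share a bag in every tree decomposition; so some bag has ≥ 4 vertices and tw(G) ≥ 3. The upper and lower bounds meet at 3, so that is the treewidth.

Treewidth 3.
One such decomposition:
Bags: B1 = {b, f, j, k}  B2 = {a, b, f, j}  B3 = {d, f, j, k}  B4 = {b, e, j, k}  B5 = {b, c, j, k}  B6 = {a, f, i, j}  B7 = {b, c, h, j}  B8 = {b, e, g, j}
Tree: B1–B2, B1–B3, B1–B4, B1–B5, B2–B6, B5–B7, B4–B8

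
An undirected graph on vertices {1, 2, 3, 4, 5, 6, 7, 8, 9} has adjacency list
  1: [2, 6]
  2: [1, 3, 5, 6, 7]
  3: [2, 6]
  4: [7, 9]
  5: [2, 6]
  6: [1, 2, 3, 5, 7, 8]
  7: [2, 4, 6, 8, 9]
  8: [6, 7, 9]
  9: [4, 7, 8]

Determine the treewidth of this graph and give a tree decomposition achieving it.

Every bag has size at most 3, so the width is 3 − 1 = 2 and tw(G) ≤ 2. Conversely, {7, 8, 9} is a clique of size 3, and the vertices of any clique must share a bag in every tree decomposition; so some bag has ≥ 3 vertices and tw(G) ≥ 2. The upper and lower bounds meet at 2, so that is the treewidth.

Treewidth 2.
One optimal decomposition is:
Bags: B1 = {7, 8, 9}  B2 = {6, 7, 8}  B3 = {2, 6, 7}  B4 = {4, 7, 9}  B5 = {2, 3, 6}  B6 = {1, 2, 6}  B7 = {2, 5, 6}
Tree: B1–B2, B2–B3, B1–B4, B3–B5, B5–B6, B6–B7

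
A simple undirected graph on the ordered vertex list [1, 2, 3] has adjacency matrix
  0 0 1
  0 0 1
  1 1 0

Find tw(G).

A width-1 tree decomposition is:
Bags: B1 = {2, 3}  B2 = {1, 3}
Tree: B1–B2
Each bag holds 2 vertices, so the decomposition has width 1, which upper-bounds the treewidth. G has an edge, so its treewidth is at least 1. Hence tw(G) = 1 exactly.

1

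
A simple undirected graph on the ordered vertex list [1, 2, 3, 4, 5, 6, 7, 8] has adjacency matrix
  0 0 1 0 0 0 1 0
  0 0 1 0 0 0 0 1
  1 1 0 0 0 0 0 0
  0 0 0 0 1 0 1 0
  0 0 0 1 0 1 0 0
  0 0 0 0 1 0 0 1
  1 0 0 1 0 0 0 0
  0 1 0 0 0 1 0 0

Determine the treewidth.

A width-2 tree decomposition is:
Bags: B1 = {4, 5, 7}  B2 = {5, 6, 7}  B3 = {6, 7, 8}  B4 = {2, 7, 8}  B5 = {2, 3, 7}  B6 = {1, 3, 7}
Tree: B1–B2, B2–B3, B3–B4, B4–B5, B5–B6
The largest bag has 3 vertices, giving width 2; this decomposition certifies tw(G) ≤ 2. The edges 7–4–5–6–8–2–3–1–7 form a cycle, so G is not a tree and its treewidth is at least 2. Hence tw(G) = 2 exactly.

2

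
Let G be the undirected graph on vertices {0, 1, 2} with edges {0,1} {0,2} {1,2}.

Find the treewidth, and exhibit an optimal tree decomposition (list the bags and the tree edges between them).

With just one bag of size 3, the width is 3 − 1 = 2, so tw(G) ≤ 2. Conversely, {0, 1, 2} is a clique of size 3, and the vertices of any clique must share a bag in every tree decomposition; so some bag has ≥ 3 vertices and tw(G) ≥ 2. Combining the bounds, tw(G) = 2.

Treewidth 2.
One optimal decomposition is:
Bags: B1 = {0, 1, 2}
Tree: (single bag)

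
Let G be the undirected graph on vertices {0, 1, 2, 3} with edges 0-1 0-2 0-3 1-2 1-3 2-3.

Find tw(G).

3

A width-3 tree decomposition is:
Bags: B1 = {0, 1, 2, 3}
Tree: (single bag)
A single bag containing all 4 vertices is trivially a valid decomposition of width 3. For the lower bound, the 4 vertices {0, 1, 2, 3} are pairwise adjacent, and any tree decomposition puts a clique entirely inside one bag — forcing width ≥ 3. Hence tw(G) = 3 exactly.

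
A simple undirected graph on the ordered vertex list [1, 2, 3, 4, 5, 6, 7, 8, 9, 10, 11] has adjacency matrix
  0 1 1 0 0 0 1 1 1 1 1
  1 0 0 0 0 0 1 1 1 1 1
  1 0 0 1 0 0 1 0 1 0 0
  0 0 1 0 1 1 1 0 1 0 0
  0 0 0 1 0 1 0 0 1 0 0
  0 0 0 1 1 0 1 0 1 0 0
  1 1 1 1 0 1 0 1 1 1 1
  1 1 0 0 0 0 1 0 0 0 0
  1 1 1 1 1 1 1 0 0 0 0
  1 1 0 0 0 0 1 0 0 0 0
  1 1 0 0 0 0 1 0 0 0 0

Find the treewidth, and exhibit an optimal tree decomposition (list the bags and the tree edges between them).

Treewidth 3.
One such decomposition:
Bags: B1 = {1, 2, 7, 8}  B2 = {1, 2, 7, 10}  B3 = {1, 2, 7, 9}  B4 = {1, 3, 7, 9}  B5 = {3, 4, 7, 9}  B6 = {4, 6, 7, 9}  B7 = {1, 2, 7, 11}  B8 = {4, 5, 6, 9}
Tree: B1–B2, B2–B3, B3–B4, B4–B5, B5–B6, B3–B7, B6–B8

The largest bag has 4 vertices, giving width 3; this decomposition certifies tw(G) ≤ 3. For the lower bound, the 4 vertices {4, 5, 6, 9} are pairwise adjacent, and any tree decomposition puts a clique entirely inside one bag — forcing width ≥ 3. Combining the bounds, tw(G) = 3.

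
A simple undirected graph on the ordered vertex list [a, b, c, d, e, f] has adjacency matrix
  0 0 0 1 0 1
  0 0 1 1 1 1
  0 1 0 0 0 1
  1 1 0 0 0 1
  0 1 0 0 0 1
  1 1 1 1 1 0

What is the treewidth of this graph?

A width-2 tree decomposition is:
Bags: B1 = {b, c, f}  B2 = {b, d, f}  B3 = {b, e, f}  B4 = {a, d, f}
Tree: B1–B2, B2–B3, B2–B4
The largest bag has 3 vertices, giving width 2; this decomposition certifies tw(G) ≤ 2. For the lower bound, the 3 vertices {a, d, f} are pairwise adjacent, and any tree decomposition puts a clique entirely inside one bag — forcing width ≥ 2. The upper and lower bounds meet at 2, so that is the treewidth.

2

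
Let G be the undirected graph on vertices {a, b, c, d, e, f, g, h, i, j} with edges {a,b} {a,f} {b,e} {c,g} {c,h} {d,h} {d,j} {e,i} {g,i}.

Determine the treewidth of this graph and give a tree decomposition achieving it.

The largest bag has 2 vertices, giving width 1; this decomposition certifies tw(G) ≤ 1. Since G has at least one edge (e.g. j–d), it is not an edgeless graph, so tw(G) ≥ 1. Therefore the treewidth is 1.

Treewidth 1.
One optimal decomposition is:
Bags: B1 = {d, j}  B2 = {d, h}  B3 = {c, h}  B4 = {c, g}  B5 = {g, i}  B6 = {e, i}  B7 = {b, e}  B8 = {a, b}  B9 = {a, f}
Tree: B1–B2, B2–B3, B3–B4, B4–B5, B5–B6, B6–B7, B7–B8, B8–B9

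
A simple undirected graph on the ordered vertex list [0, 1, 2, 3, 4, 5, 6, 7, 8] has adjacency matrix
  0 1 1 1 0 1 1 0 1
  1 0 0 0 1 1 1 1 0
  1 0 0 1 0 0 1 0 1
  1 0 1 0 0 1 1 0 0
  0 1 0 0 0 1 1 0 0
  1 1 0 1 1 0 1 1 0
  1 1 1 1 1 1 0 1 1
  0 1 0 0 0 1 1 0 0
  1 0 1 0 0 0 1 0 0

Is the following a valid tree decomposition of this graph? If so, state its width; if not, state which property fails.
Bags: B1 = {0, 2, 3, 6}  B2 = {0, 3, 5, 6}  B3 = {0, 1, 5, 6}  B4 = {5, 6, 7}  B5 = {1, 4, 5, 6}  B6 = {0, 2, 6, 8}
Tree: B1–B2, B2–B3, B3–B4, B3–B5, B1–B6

No — edge (1,7) lies in no bag.

A tree decomposition must satisfy three properties: every vertex lies in some bag; for every edge, both endpoints lie together in some bag; and for every vertex, the bags containing it form a connected subtree. Here edge (1,7) lies in no bag, so the decomposition is invalid.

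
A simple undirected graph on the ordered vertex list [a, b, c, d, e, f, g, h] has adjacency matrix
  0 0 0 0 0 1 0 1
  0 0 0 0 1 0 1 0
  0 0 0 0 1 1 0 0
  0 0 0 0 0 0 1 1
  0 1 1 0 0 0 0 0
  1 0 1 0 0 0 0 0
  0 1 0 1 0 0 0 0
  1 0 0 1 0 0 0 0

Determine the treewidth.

2

A width-2 tree decomposition is:
Bags: B1 = {b, e, g}  B2 = {c, e, g}  B3 = {c, f, g}  B4 = {a, f, g}  B5 = {a, g, h}  B6 = {d, g, h}
Tree: B1–B2, B2–B3, B3–B4, B4–B5, B5–B6
Each bag holds 3 vertices, so the decomposition has width 2, which upper-bounds the treewidth. For the lower bound, G contains the cycle g–b–e–c–f–a–h–d–g, so G is not a forest; only forests have treewidth ≤ 1, hence tw(G) ≥ 2. The upper and lower bounds meet at 2, so that is the treewidth.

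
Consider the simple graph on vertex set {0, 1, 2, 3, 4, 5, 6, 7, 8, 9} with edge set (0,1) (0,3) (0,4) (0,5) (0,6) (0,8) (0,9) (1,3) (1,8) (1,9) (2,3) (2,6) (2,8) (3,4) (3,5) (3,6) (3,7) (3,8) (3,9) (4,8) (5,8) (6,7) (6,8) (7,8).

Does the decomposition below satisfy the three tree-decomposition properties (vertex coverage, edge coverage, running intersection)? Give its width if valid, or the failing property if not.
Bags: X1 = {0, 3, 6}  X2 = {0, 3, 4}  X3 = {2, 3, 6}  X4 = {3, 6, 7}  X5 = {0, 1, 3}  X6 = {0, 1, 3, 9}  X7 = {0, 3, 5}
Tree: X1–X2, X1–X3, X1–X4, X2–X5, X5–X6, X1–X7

A tree decomposition must satisfy three properties: every vertex lies in some bag; for every edge, both endpoints lie together in some bag; and for every vertex, the bags containing it form a connected subtree. Here vertex 8 appears in no bag, so the decomposition is invalid.

No — vertex 8 appears in no bag.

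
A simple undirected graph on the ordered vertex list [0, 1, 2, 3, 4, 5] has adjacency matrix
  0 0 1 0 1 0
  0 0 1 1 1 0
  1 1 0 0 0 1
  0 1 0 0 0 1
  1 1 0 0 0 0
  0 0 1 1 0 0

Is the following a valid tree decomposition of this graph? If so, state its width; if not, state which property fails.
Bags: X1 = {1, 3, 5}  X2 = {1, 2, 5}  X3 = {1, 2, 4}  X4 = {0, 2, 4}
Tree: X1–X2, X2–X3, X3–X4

Every vertex of G appears in some bag (union = {0, 1, 2, 3, 4, 5}); every edge is covered by a bag; and for each vertex v the set of bags containing v is connected in the bag tree. The decomposition is therefore valid. The largest bag has 3 vertices, so the width is 2.

Yes; width 2.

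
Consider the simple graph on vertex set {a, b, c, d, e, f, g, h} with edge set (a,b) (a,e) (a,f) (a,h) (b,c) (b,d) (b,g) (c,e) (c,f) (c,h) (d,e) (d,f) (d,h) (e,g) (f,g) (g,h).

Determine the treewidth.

4

A width-4 tree decomposition is:
Bags: B1 = {a, b, e, f, h}  B2 = {b, c, e, f, h}  B3 = {b, e, f, g, h}  B4 = {b, d, e, f, h}
Tree: B1–B2, B2–B3, B3–B4
Every bag has size at most 5, so the width is 5 − 1 = 4 and tw(G) ≤ 4. For the lower bound: the 5 vertex sets {a,f}, {b,c}, {g,h}, {e}, {d} are disjoint, each induces a connected subgraph, and every pair is joined by at least one edge of G. Contracting each set to a single vertex therefore yields K_{5} as a minor, and since treewidth is minor-monotone, tw(G) ≥ tw(K_{5}) = 4. Hence tw(G) = 4 exactly.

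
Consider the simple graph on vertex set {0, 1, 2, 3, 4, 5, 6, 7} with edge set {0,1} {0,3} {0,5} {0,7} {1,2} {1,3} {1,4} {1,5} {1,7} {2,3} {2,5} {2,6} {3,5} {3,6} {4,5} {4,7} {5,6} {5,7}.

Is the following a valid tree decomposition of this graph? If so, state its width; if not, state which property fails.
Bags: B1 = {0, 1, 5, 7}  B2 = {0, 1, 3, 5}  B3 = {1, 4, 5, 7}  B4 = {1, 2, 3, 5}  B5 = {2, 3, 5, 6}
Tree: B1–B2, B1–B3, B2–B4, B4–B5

Yes; width 3.

Every vertex of G appears in some bag (union = {0, 1, 2, 3, 4, 5, 6, 7}); every edge is covered by a bag; and for each vertex v the set of bags containing v is connected in the bag tree. The decomposition is therefore valid. The largest bag has 4 vertices, so the width is 3.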